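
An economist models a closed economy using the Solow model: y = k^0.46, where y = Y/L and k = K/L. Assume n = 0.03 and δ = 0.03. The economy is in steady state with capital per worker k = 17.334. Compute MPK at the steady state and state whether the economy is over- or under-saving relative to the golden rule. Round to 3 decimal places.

Capital per worker breaks even when investment replaces (n + δ)·k; here n + δ = 0.06.
MPK = 0.46·k^(0.46−1) = 0.46·17.334^(-0.54) ≈ 0.0986.
MPK > 0.06, so the economy is dynamically efficient (under-saving).

under-saving; MPK ≈ 0.099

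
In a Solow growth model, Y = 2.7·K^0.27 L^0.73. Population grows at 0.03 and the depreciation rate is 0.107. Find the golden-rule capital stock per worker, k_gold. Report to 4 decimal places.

Break-even investment rate: n + δ = 0.03 + 0.107 = 0.137.
Maximizing c = f(k) − (n+δ)·k gives f'(k) = n+δ, i.e. 0.27·2.7·k^(0.27−1) = 0.137, so k_gold = (0.27·2.7/0.137)^(1/0.73) ≈ 9.8748.

k_gold ≈ 9.8748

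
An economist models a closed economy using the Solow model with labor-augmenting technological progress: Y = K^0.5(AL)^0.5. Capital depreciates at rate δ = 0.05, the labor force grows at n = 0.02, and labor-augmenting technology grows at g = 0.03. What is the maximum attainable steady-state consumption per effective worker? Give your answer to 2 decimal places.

Capital per effective worker breaks even when investment replaces (n + g + δ)·k; here n + g + δ = 0.1.
At the golden rule the marginal product of capital equals n+g+δ: 0.5·k^(0.5−1) = 0.1. Solving, k_gold = (0.5/0.1)^(1/0.5) ≈ 25.0000.
y_gold = 25.0000^0.5 ≈ 5.0000.
c_gold = y_gold − (n+g+δ)·k_gold = 5.0000 − 0.1·25.0000 ≈ 2.5000.

c_gold ≈ 2.50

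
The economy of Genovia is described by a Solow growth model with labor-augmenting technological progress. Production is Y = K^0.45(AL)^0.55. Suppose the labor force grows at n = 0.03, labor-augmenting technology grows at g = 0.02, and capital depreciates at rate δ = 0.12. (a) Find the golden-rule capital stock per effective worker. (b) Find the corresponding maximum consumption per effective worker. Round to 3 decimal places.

(a) k_gold ≈ 5.870; (b) c_gold ≈ 1.220

n + g + δ = 0.03 + 0.02 + 0.12 = 0.17.
Maximizing c = f(k) − (n+g+δ)·k gives f'(k) = n+g+δ, i.e. 0.45·k^(0.45−1) = 0.17, so k_gold = (0.45/0.17)^(1/0.55) ≈ 5.8703.
y_gold = 5.8703^0.45 ≈ 2.2177; c_gold = y_gold − 0.17·k_gold ≈ 1.2197.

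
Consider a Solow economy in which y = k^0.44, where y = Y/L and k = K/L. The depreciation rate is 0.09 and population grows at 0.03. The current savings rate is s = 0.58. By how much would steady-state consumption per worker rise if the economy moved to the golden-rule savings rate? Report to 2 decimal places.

n + δ = 0.03 + 0.09 = 0.12.
Current steady state (s = 0.58): k* = (0.58/0.12)^(1/0.56) ≈ 16.6675, y* = 16.6675^0.44 ≈ 3.4484, c* = (1−0.58)·3.4484 ≈ 1.4483.
Setting f'(k) = n+δ gives 0.44·k^(0.44−1) = 0.12, hence k_gold = (0.44/0.12)^(1/0.56) ≈ 10.1772.
y_gold = 10.1772^0.44 ≈ 2.7756, c_gold = y_gold − 0.12·k_gold ≈ 1.5543.
Gain: Δc = 1.5543 − 1.4483 ≈ 0.1060.

Δc ≈ 0.11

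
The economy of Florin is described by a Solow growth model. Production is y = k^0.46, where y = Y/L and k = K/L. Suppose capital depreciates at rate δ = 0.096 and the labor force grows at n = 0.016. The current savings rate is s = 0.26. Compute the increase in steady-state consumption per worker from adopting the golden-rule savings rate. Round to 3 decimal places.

Capital per worker breaks even when investment replaces (n + δ)·k; here n + δ = 0.112.
Current steady state (s = 0.26): k* = (0.26/0.112)^(1/0.54) ≈ 4.7569, y* = 4.7569^0.46 ≈ 2.0491, c* = (1−0.26)·2.0491 ≈ 1.5164.
Setting f'(k) = n+δ gives 0.46·k^(0.46−1) = 0.112, hence k_gold = (0.46/0.112)^(1/0.54) ≈ 13.6831.
y_gold = 13.6831^0.46 ≈ 3.3315, c_gold = y_gold − 0.112·k_gold ≈ 1.7990.
Gain: Δc = 1.7990 − 1.5164 ≈ 0.2827.

Δc ≈ 0.283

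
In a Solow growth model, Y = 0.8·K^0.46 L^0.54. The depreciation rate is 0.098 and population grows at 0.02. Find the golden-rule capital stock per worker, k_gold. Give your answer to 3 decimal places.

k_gold ≈ 8.218

Break-even investment rate: n + δ = 0.02 + 0.098 = 0.118.
Golden rule sets MPK = n+δ: 0.46·0.8·k^(0.46−1) = 0.118, so k_gold = (0.46·0.8/0.118)^(1/0.54) ≈ 8.2177.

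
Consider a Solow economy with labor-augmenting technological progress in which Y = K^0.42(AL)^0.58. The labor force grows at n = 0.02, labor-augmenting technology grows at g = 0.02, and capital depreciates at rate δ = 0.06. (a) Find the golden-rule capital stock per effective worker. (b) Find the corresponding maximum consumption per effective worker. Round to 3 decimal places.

n + g + δ = 0.02 + 0.02 + 0.06 = 0.1.
At the golden rule the marginal product of capital equals n+g+δ: 0.42·k^(0.42−1) = 0.1. Solving, k_gold = (0.42/0.1)^(1/0.58) ≈ 11.8732.
y_gold = 11.8732^0.42 ≈ 2.8270; c_gold = y_gold − 0.1·k_gold ≈ 1.6396.

(a) k_gold ≈ 11.873; (b) c_gold ≈ 1.640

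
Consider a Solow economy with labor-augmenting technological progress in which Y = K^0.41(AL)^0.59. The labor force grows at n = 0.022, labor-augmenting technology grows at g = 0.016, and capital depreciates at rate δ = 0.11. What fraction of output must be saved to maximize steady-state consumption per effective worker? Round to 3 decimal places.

n + g + δ = 0.022 + 0.016 + 0.11 = 0.148.
At the golden rule MPK = n+g+δ, and in any Cobb-Douglas steady state s = (n+g+δ)·k/y = MPK·k/y = capital's share 0.41.

s_gold = 0.410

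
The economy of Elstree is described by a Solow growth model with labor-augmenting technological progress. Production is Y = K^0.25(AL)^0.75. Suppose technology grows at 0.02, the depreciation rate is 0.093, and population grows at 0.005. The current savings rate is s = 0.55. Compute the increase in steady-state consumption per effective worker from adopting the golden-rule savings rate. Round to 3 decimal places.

Δc ≈ 0.212

The effective depreciation rate is n + g + δ = 0.005 + 0.02 + 0.093 = 0.118.
Current steady state (s = 0.55): k* = (0.55/0.118)^(1/0.75) ≈ 7.7859, y* = 7.7859^0.25 ≈ 1.6704, c* = (1−0.55)·1.6704 ≈ 0.7517.
Setting f'(k) = n+g+δ gives 0.25·k^(0.25−1) = 0.118, hence k_gold = (0.25/0.118)^(1/0.75) ≈ 2.7211.
y_gold = 2.7211^0.25 ≈ 1.2844, c_gold = y_gold − 0.118·k_gold ≈ 0.9633.
Gain: Δc = 0.9633 − 0.7517 ≈ 0.2116.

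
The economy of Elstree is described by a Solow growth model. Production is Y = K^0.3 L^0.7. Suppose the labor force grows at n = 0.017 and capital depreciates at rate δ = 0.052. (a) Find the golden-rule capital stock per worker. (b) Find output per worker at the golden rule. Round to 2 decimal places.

Capital per worker breaks even when investment replaces (n + δ)·k; here n + δ = 0.069.
Maximizing c = f(k) − (n+δ)·k gives f'(k) = n+δ, i.e. 0.3·k^(0.3−1) = 0.069, so k_gold = (0.3/0.069)^(1/0.7) ≈ 8.1624.
y_gold = 8.1624^0.3 ≈ 1.8773.

(a) k_gold ≈ 8.16; (b) y_gold ≈ 1.88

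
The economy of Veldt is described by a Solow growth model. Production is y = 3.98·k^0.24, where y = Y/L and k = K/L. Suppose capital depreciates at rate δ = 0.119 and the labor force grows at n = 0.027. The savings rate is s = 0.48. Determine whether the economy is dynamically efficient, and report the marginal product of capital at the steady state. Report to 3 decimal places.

dynamically inefficient; MPK ≈ 0.073

Break-even investment rate: n + δ = 0.027 + 0.119 = 0.146.
Steady-state k*: s·A·k^0.24 = 0.146·k gives k* = (0.48·3.98/0.146)^(1/0.76) ≈ 29.4738.
MPK = 0.24·3.98·29.4738^(-0.76) ≈ 0.0730.
MPK < n+δ = 0.146, so the economy is dynamically inefficient (over-saving).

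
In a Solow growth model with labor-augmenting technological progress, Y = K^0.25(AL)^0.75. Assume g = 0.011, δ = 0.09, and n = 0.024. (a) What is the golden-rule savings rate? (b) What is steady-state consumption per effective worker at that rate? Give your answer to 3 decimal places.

(a) s_gold = 0.250; (b) c_gold ≈ 0.945

The effective depreciation rate is n + g + δ = 0.024 + 0.011 + 0.09 = 0.125.
For Cobb-Douglas, s_gold equals capital's share: s_gold = 0.25.
Setting f'(k) = n+g+δ gives 0.25·k^(0.25−1) = 0.125, hence k_gold = (0.25/0.125)^(1/0.75) ≈ 2.5198.
y_gold = 2.5198^0.25 ≈ 1.2599; c_gold = (1−0.25)·y_gold ≈ 0.9449.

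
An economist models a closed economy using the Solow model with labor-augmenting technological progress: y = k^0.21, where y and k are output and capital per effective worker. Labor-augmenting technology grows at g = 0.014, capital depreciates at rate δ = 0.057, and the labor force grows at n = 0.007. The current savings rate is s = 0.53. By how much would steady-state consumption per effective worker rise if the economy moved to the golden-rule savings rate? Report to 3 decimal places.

n + g + δ = 0.007 + 0.014 + 0.057 = 0.078.
Current steady state (s = 0.53): k* = (0.53/0.078)^(1/0.79) ≈ 11.3082, y* = 11.3082^0.21 ≈ 1.6642, c* = (1−0.53)·1.6642 ≈ 0.7822.
Maximizing c = f(k) − (n+g+δ)·k gives f'(k) = n+g+δ, i.e. 0.21·k^(0.21−1) = 0.078, so k_gold = (0.21/0.078)^(1/0.79) ≈ 3.5032.
y_gold = 3.5032^0.21 ≈ 1.3012, c_gold = y_gold − 0.078·k_gold ≈ 1.0279.
Gain: Δc = 1.0279 − 0.7822 ≈ 0.2457.

Δc ≈ 0.246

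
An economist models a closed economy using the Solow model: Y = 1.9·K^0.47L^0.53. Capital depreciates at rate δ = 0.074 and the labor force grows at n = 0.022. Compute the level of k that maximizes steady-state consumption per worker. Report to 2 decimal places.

k_gold ≈ 67.22

Capital per worker breaks even when investment replaces (n + δ)·k; here n + δ = 0.096.
Golden rule sets MPK = n+δ: 0.47·1.9·k^(0.47−1) = 0.096, so k_gold = (0.47·1.9/0.096)^(1/0.53) ≈ 67.2218.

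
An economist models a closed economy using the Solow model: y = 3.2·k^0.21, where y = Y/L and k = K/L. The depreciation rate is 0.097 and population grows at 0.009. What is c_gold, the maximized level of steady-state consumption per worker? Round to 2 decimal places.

c_gold ≈ 4.13

The effective depreciation rate is n + δ = 0.009 + 0.097 = 0.106.
Setting f'(k) = n+δ gives 0.21·3.2·k^(0.21−1) = 0.106, hence k_gold = (0.21·3.2/0.106)^(1/0.79) ≈ 10.3579.
y_gold = 3.2·10.3579^0.21 ≈ 5.2283.
c_gold = y_gold − (n+δ)·k_gold = 5.2283 − 0.106·10.3579 ≈ 4.1303.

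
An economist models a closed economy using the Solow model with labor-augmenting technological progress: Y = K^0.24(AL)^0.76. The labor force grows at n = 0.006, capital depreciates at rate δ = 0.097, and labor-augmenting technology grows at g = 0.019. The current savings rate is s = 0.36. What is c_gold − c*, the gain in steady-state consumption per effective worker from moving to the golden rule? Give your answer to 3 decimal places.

Break-even investment rate: n + g + δ = 0.006 + 0.019 + 0.097 = 0.122.
Current steady state (s = 0.36): k* = (0.36/0.122)^(1/0.76) ≈ 4.1528, y* = 4.1528^0.24 ≈ 1.4074, c* = (1−0.36)·1.4074 ≈ 0.9007.
Setting f'(k) = n+g+δ gives 0.24·k^(0.24−1) = 0.122, hence k_gold = (0.24/0.122)^(1/0.76) ≈ 2.4358.
y_gold = 2.4358^0.24 ≈ 1.2382, c_gold = y_gold − 0.122·k_gold ≈ 0.9410.
Gain: Δc = 0.9410 − 0.9007 ≈ 0.0403.

Δc ≈ 0.040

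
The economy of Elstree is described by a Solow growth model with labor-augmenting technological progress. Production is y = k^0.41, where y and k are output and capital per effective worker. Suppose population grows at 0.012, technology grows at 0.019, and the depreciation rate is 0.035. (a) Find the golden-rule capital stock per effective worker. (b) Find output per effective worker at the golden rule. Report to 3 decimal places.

The effective depreciation rate is n + g + δ = 0.012 + 0.019 + 0.035 = 0.066.
Maximizing c = f(k) − (n+g+δ)·k gives f'(k) = n+g+δ, i.e. 0.41·k^(0.41−1) = 0.066, so k_gold = (0.41/0.066)^(1/0.59) ≈ 22.1042.
y_gold = 22.1042^0.41 ≈ 3.5582.

(a) k_gold ≈ 22.104; (b) y_gold ≈ 3.558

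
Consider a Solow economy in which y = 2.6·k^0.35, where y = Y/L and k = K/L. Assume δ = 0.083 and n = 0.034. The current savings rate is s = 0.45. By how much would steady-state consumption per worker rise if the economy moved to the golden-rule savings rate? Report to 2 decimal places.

Δc ≈ 0.16

Break-even investment rate: n + δ = 0.034 + 0.083 = 0.117.
Current steady state (s = 0.45): k* = (0.45·2.6/0.117)^(1/0.65) ≈ 34.5511, y* = 2.6·34.5511^0.35 ≈ 8.9833, c* = (1−0.45)·8.9833 ≈ 4.9408.
Golden rule sets MPK = n+δ: 0.35·2.6·k^(0.35−1) = 0.117, so k_gold = (0.35·2.6/0.117)^(1/0.65) ≈ 23.4718.
y_gold = 2.6·23.4718^0.35 ≈ 7.8463, c_gold = y_gold − 0.117·k_gold ≈ 5.1001.
Gain: Δc = 5.1001 − 4.9408 ≈ 0.1593.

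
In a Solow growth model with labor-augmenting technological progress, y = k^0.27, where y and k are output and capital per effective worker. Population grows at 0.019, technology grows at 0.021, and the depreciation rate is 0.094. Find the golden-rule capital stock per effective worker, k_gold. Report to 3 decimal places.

n + g + δ = 0.019 + 0.021 + 0.094 = 0.134.
At the golden rule the marginal product of capital equals n+g+δ: 0.27·k^(0.27−1) = 0.134. Solving, k_gold = (0.27/0.134)^(1/0.73) ≈ 2.6109.

k_gold ≈ 2.611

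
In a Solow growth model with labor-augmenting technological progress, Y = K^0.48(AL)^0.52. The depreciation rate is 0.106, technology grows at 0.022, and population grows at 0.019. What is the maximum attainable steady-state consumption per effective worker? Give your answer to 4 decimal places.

c_gold ≈ 1.5502

Break-even investment rate: n + g + δ = 0.019 + 0.022 + 0.106 = 0.147.
Maximizing c = f(k) − (n+g+δ)·k gives f'(k) = n+g+δ, i.e. 0.48·k^(0.48−1) = 0.147, so k_gold = (0.48/0.147)^(1/0.52) ≈ 9.7345.
y_gold = 9.7345^0.48 ≈ 2.9812.
c_gold = y_gold − (n+g+δ)·k_gold = 2.9812 − 0.147·9.7345 ≈ 1.5502.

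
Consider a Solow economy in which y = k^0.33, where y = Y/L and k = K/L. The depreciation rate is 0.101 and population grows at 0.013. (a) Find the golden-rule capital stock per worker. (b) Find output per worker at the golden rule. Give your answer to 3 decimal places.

n + δ = 0.013 + 0.101 = 0.114.
Setting f'(k) = n+δ gives 0.33·k^(0.33−1) = 0.114, hence k_gold = (0.33/0.114)^(1/0.67) ≈ 4.8862.
y_gold = 4.8862^0.33 ≈ 1.6880.

(a) k_gold ≈ 4.886; (b) y_gold ≈ 1.688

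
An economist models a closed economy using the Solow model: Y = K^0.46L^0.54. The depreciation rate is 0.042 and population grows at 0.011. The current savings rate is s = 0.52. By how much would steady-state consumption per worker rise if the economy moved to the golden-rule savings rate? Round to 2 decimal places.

The effective depreciation rate is n + δ = 0.011 + 0.042 = 0.053.
Current steady state (s = 0.52): k* = (0.52/0.053)^(1/0.54) ≈ 68.6329, y* = 68.6329^0.46 ≈ 6.9953, c* = (1−0.52)·6.9953 ≈ 3.3577.
Maximizing c = f(k) − (n+δ)·k gives f'(k) = n+δ, i.e. 0.46·k^(0.46−1) = 0.053, so k_gold = (0.46/0.053)^(1/0.54) ≈ 54.6927.
y_gold = 54.6927^0.46 ≈ 6.3016, c_gold = y_gold − 0.053·k_gold ≈ 3.4028.
Gain: Δc = 3.4028 − 3.3577 ≈ 0.0451.

Δc ≈ 0.05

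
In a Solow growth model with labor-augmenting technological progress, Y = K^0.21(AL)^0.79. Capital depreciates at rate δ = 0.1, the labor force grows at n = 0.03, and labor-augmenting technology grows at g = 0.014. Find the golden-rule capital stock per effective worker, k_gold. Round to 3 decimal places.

Capital per effective worker breaks even when investment replaces (n + g + δ)·k; here n + g + δ = 0.144.
At the golden rule the marginal product of capital equals n+g+δ: 0.21·k^(0.21−1) = 0.144. Solving, k_gold = (0.21/0.144)^(1/0.79) ≈ 1.6122.

k_gold ≈ 1.612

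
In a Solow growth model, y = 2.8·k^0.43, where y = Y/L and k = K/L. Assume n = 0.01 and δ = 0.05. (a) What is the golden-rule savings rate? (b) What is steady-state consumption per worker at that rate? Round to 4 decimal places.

(a) s_gold = 0.4300; (b) c_gold ≈ 15.3321

Break-even investment rate: n + δ = 0.01 + 0.05 = 0.06.
For Cobb-Douglas, s_gold equals capital's share: s_gold = 0.43.
Golden rule sets MPK = n+δ: 0.43·2.8·k^(0.43−1) = 0.06, so k_gold = (0.43·2.8/0.06)^(1/0.57) ≈ 192.7721.
y_gold = 2.8·192.7721^0.43 ≈ 26.8984; c_gold = (1−0.43)·y_gold ≈ 15.3321.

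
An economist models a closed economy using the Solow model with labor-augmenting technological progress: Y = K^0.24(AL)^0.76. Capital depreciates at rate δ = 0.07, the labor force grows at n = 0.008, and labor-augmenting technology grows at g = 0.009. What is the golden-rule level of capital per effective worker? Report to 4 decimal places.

k_gold ≈ 3.8007

Break-even investment rate: n + g + δ = 0.008 + 0.009 + 0.07 = 0.087.
Maximizing c = f(k) − (n+g+δ)·k gives f'(k) = n+g+δ, i.e. 0.24·k^(0.24−1) = 0.087, so k_gold = (0.24/0.087)^(1/0.76) ≈ 3.8007.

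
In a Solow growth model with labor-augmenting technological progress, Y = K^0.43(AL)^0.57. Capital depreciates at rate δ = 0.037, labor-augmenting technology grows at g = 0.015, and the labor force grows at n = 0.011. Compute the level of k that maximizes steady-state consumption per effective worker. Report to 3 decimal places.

The effective depreciation rate is n + g + δ = 0.011 + 0.015 + 0.037 = 0.063.
At the golden rule the marginal product of capital equals n+g+δ: 0.43·k^(0.43−1) = 0.063. Solving, k_gold = (0.43/0.063)^(1/0.57) ≈ 29.0658.

k_gold ≈ 29.066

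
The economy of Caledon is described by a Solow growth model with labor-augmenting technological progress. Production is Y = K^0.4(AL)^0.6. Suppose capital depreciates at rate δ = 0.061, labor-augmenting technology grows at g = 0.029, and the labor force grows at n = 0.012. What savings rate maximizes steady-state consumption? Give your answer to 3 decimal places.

s_gold = 0.400

The effective depreciation rate is n + g + δ = 0.012 + 0.029 + 0.061 = 0.102.
At the golden rule MPK = n+g+δ, and in any Cobb-Douglas steady state s = (n+g+δ)·k/y = MPK·k/y = capital's share 0.4.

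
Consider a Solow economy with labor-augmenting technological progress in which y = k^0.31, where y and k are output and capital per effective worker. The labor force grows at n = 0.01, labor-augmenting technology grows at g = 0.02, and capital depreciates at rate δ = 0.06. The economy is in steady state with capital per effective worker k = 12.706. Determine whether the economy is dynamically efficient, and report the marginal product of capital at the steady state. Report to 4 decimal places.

Break-even investment rate: n + g + δ = 0.01 + 0.02 + 0.06 = 0.09.
MPK = 0.31·k^(0.31−1) = 0.31·12.706^(-0.69) ≈ 0.0537.
MPK < 0.09, so the economy is dynamically inefficient (over-saving).

dynamically inefficient; MPK ≈ 0.0537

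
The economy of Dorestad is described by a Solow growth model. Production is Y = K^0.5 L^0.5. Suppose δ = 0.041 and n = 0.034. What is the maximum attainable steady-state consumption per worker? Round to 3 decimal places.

c_gold ≈ 3.333

The effective depreciation rate is n + δ = 0.034 + 0.041 = 0.075.
Maximizing c = f(k) − (n+δ)·k gives f'(k) = n+δ, i.e. 0.5·k^(0.5−1) = 0.075, so k_gold = (0.5/0.075)^(1/0.5) ≈ 44.4444.
y_gold = 44.4444^0.5 ≈ 6.6667.
c_gold = y_gold − (n+δ)·k_gold = 6.6667 − 0.075·44.4444 ≈ 3.3333.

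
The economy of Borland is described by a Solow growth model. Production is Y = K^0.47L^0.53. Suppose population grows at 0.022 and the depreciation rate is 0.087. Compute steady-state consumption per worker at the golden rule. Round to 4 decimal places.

Capital per worker breaks even when investment replaces (n + δ)·k; here n + δ = 0.109.
Maximizing c = f(k) − (n+δ)·k gives f'(k) = n+δ, i.e. 0.47·k^(0.47−1) = 0.109, so k_gold = (0.47/0.109)^(1/0.53) ≈ 15.7577.
y_gold = 15.7577^0.47 ≈ 3.6544.
c_gold = y_gold − (n+δ)·k_gold = 3.6544 − 0.109·15.7577 ≈ 1.9369.

c_gold ≈ 1.9369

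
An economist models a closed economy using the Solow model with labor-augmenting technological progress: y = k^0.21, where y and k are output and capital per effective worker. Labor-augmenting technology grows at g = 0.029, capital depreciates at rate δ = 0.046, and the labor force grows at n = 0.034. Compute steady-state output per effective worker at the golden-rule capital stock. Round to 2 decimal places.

y_gold ≈ 1.19

Capital per effective worker breaks even when investment replaces (n + g + δ)·k; here n + g + δ = 0.109.
Setting f'(k) = n+g+δ gives 0.21·k^(0.21−1) = 0.109, hence k_gold = (0.21/0.109)^(1/0.79) ≈ 2.2935.
Output: y_gold = k_gold^0.21 = 2.2935^0.21 ≈ 1.1904.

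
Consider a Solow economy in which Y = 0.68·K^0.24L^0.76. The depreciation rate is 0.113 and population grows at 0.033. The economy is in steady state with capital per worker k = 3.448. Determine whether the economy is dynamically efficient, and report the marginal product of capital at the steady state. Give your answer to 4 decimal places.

n + δ = 0.033 + 0.113 = 0.146.
MPK = 0.24·0.68·k^(0.24−1) = 0.24·0.68·3.448^(-0.76) ≈ 0.0637.
MPK < 0.146, so the economy is dynamically inefficient (over-saving).

dynamically inefficient; MPK ≈ 0.0637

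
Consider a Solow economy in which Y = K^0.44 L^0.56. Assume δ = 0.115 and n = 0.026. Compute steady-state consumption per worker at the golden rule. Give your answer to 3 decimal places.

c_gold ≈ 1.369

Capital per worker breaks even when investment replaces (n + δ)·k; here n + δ = 0.141.
Setting f'(k) = n+δ gives 0.44·k^(0.44−1) = 0.141, hence k_gold = (0.44/0.141)^(1/0.56) ≈ 7.6306.
y_gold = 7.6306^0.44 ≈ 2.4453.
c_gold = y_gold − (n+δ)·k_gold = 2.4453 − 0.141·7.6306 ≈ 1.3693.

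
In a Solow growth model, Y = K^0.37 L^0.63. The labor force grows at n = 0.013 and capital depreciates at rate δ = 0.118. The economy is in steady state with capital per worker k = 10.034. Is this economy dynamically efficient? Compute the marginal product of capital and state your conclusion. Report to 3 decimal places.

Capital per worker breaks even when investment replaces (n + δ)·k; here n + δ = 0.131.
MPK = 0.37·k^(0.37−1) = 0.37·10.034^(-0.63) ≈ 0.0866.
MPK < 0.131, so the economy is dynamically inefficient (over-saving).

dynamically inefficient; MPK ≈ 0.087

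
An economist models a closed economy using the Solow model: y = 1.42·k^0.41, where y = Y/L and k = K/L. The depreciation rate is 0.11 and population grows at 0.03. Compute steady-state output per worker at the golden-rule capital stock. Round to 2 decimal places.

y_gold ≈ 3.82

Capital per worker breaks even when investment replaces (n + δ)·k; here n + δ = 0.14.
At the golden rule the marginal product of capital equals n+δ: 0.41·1.42·k^(0.41−1) = 0.14. Solving, k_gold = (0.41·1.42/0.14)^(1/0.59) ≈ 11.1959.
Output: y_gold = 1.42·k_gold^0.41 = 1.42·11.1959^0.41 ≈ 3.8230.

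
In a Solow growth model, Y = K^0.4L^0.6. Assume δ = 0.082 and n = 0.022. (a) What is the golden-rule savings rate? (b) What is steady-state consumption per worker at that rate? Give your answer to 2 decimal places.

(a) s_gold = 0.40; (b) c_gold ≈ 1.47

The effective depreciation rate is n + δ = 0.022 + 0.082 = 0.104.
For Cobb-Douglas, s_gold equals capital's share: s_gold = 0.4.
At the golden rule the marginal product of capital equals n+δ: 0.4·k^(0.4−1) = 0.104. Solving, k_gold = (0.4/0.104)^(1/0.6) ≈ 9.4416.
y_gold = 9.4416^0.4 ≈ 2.4548; c_gold = (1−0.4)·y_gold ≈ 1.4729.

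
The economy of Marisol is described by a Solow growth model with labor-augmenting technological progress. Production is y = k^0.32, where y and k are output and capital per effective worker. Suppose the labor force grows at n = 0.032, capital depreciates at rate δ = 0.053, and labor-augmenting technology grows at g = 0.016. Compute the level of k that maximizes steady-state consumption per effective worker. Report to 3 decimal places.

n + g + δ = 0.032 + 0.016 + 0.053 = 0.101.
At the golden rule the marginal product of capital equals n+g+δ: 0.32·k^(0.32−1) = 0.101. Solving, k_gold = (0.32/0.101)^(1/0.68) ≈ 5.4515.

k_gold ≈ 5.451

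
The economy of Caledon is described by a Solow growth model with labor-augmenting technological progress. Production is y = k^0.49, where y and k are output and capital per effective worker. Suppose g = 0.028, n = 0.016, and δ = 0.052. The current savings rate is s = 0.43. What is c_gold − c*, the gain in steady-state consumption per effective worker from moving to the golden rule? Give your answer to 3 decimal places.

Δc ≈ 0.035

The effective depreciation rate is n + g + δ = 0.016 + 0.028 + 0.052 = 0.096.
Current steady state (s = 0.43): k* = (0.43/0.096)^(1/0.51) ≈ 18.9172, y* = 18.9172^0.49 ≈ 4.2234, c* = (1−0.43)·4.2234 ≈ 2.4073.
At the golden rule the marginal product of capital equals n+g+δ: 0.49·k^(0.49−1) = 0.096. Solving, k_gold = (0.49/0.096)^(1/0.51) ≈ 24.4393.
y_gold = 24.4393^0.49 ≈ 4.7881, c_gold = y_gold − 0.096·k_gold ≈ 2.4419.
Gain: Δc = 2.4419 − 2.4073 ≈ 0.0346.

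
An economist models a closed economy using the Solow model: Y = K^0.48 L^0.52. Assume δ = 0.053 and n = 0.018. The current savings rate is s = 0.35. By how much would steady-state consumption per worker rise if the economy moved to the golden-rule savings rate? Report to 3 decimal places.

Break-even investment rate: n + δ = 0.018 + 0.053 = 0.071.
Current steady state (s = 0.35): k* = (0.35/0.071)^(1/0.52) ≈ 21.4945, y* = 21.4945^0.48 ≈ 4.3603, c* = (1−0.35)·4.3603 ≈ 2.8342.
At the golden rule the marginal product of capital equals n+δ: 0.48·k^(0.48−1) = 0.071. Solving, k_gold = (0.48/0.071)^(1/0.52) ≈ 39.4567.
y_gold = 39.4567^0.48 ≈ 5.8363, c_gold = y_gold − 0.071·k_gold ≈ 3.0349.
Gain: Δc = 3.0349 − 2.8342 ≈ 0.2007.

Δc ≈ 0.201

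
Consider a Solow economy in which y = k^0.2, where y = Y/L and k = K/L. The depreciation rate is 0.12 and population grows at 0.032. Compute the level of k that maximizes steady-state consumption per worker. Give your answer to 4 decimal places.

k_gold ≈ 1.4092

The effective depreciation rate is n + δ = 0.032 + 0.12 = 0.152.
Maximizing c = f(k) − (n+δ)·k gives f'(k) = n+δ, i.e. 0.2·k^(0.2−1) = 0.152, so k_gold = (0.2/0.152)^(1/0.8) ≈ 1.4092.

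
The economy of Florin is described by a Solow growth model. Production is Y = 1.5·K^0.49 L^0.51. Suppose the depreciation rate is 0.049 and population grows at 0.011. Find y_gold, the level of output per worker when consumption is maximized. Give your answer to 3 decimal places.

Capital per worker breaks even when investment replaces (n + δ)·k; here n + δ = 0.06.
At the golden rule the marginal product of capital equals n+δ: 0.49·1.5·k^(0.49−1) = 0.06. Solving, k_gold = (0.49·1.5/0.06)^(1/0.51) ≈ 136.0192.
Output: y_gold = 1.5·k_gold^0.49 = 1.5·136.0192^0.49 ≈ 16.6554.

y_gold ≈ 16.655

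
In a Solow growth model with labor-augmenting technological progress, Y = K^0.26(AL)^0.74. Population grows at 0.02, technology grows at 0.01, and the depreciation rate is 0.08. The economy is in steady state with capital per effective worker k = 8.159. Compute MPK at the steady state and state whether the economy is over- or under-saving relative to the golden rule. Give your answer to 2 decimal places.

over-saving; MPK ≈ 0.05

Capital per effective worker breaks even when investment replaces (n + g + δ)·k; here n + g + δ = 0.11.
MPK = 0.26·k^(0.26−1) = 0.26·8.159^(-0.74) ≈ 0.0550.
MPK < 0.11, so the economy is dynamically inefficient (over-saving).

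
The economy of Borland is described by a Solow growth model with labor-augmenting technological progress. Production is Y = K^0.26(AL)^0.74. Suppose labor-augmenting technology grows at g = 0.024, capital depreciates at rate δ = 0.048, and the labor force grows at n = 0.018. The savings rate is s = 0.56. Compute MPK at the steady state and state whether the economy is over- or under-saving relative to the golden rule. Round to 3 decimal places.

Break-even investment rate: n + g + δ = 0.018 + 0.024 + 0.048 = 0.09.
Steady-state k*: s·k^0.26 = 0.09·k gives k* = (0.56/0.09)^(1/0.74) ≈ 11.8277.
MPK = 0.26·11.8277^(-0.74) ≈ 0.0418.
MPK < n+g+δ = 0.09, so the economy is dynamically inefficient (over-saving).

over-saving; MPK ≈ 0.042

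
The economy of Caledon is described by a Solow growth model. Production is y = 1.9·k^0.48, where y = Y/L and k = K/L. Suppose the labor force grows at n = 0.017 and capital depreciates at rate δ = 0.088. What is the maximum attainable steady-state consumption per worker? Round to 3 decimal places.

c_gold ≈ 7.267

n + δ = 0.017 + 0.088 = 0.105.
At the golden rule the marginal product of capital equals n+δ: 0.48·1.9·k^(0.48−1) = 0.105. Solving, k_gold = (0.48·1.9/0.105)^(1/0.52) ≈ 63.8845.
y_gold = 1.9·63.8845^0.48 ≈ 13.9747.
c_gold = y_gold − (n+δ)·k_gold = 13.9747 − 0.105·63.8845 ≈ 7.2669.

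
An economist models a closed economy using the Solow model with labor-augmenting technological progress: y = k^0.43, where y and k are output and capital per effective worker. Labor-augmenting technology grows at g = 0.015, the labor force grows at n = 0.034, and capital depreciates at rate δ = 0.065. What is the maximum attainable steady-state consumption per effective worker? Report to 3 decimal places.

n + g + δ = 0.034 + 0.015 + 0.065 = 0.114.
Golden rule sets MPK = n+g+δ: 0.43·k^(0.43−1) = 0.114, so k_gold = (0.43/0.114)^(1/0.57) ≈ 10.2687.
y_gold = 10.2687^0.43 ≈ 2.7224.
c_gold = y_gold − (n+g+δ)·k_gold = 2.7224 − 0.114·10.2687 ≈ 1.5518.

c_gold ≈ 1.552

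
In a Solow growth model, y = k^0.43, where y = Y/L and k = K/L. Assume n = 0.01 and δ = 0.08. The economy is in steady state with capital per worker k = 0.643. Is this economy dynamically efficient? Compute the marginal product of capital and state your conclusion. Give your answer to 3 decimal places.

n + δ = 0.01 + 0.08 = 0.09.
MPK = 0.43·k^(0.43−1) = 0.43·0.643^(-0.57) ≈ 0.5531.
MPK > 0.09, so the economy is dynamically efficient (under-saving).

dynamically efficient; MPK ≈ 0.553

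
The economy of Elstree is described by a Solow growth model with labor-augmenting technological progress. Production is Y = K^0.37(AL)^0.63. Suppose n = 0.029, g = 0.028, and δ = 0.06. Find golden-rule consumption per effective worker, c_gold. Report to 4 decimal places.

c_gold ≈ 1.2388

Capital per effective worker breaks even when investment replaces (n + g + δ)·k; here n + g + δ = 0.117.
Golden rule sets MPK = n+g+δ: 0.37·k^(0.37−1) = 0.117, so k_gold = (0.37/0.117)^(1/0.63) ≈ 6.2184.
y_gold = 6.2184^0.37 ≈ 1.9663.
c_gold = y_gold − (n+g+δ)·k_gold = 1.9663 − 0.117·6.2184 ≈ 1.2388.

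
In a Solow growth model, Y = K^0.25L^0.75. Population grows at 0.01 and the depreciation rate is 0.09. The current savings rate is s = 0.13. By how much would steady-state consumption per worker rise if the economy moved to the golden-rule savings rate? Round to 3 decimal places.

Δc ≈ 0.068

The effective depreciation rate is n + δ = 0.01 + 0.09 = 0.1.
Current steady state (s = 0.13): k* = (0.13/0.1)^(1/0.75) ≈ 1.4188, y* = 1.4188^0.25 ≈ 1.0914, c* = (1−0.13)·1.0914 ≈ 0.9495.
Maximizing c = f(k) − (n+δ)·k gives f'(k) = n+δ, i.e. 0.25·k^(0.25−1) = 0.1, so k_gold = (0.25/0.1)^(1/0.75) ≈ 3.3930.
y_gold = 3.3930^0.25 ≈ 1.3572, c_gold = y_gold − 0.1·k_gold ≈ 1.0179.
Gain: Δc = 1.0179 − 0.9495 ≈ 0.0684.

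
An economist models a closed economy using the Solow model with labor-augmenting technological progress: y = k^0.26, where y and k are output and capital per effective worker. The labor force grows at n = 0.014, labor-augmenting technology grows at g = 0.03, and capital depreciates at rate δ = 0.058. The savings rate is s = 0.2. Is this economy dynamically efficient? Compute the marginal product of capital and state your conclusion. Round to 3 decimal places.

dynamically efficient; MPK ≈ 0.133

The effective depreciation rate is n + g + δ = 0.014 + 0.03 + 0.058 = 0.102.
Steady-state k*: s·k^0.26 = 0.102·k gives k* = (0.2/0.102)^(1/0.74) ≈ 2.4841.
MPK = 0.26·2.4841^(-0.74) ≈ 0.1326.
MPK > n+g+δ = 0.102, so the economy is dynamically efficient (under-saving).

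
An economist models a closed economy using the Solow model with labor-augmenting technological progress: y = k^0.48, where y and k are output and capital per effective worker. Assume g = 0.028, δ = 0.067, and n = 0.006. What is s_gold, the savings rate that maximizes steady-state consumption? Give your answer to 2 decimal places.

n + g + δ = 0.006 + 0.028 + 0.067 = 0.101.
At the golden rule MPK = n+g+δ, and in any Cobb-Douglas steady state s = (n+g+δ)·k/y = MPK·k/y = capital's share 0.48.

s_gold = 0.48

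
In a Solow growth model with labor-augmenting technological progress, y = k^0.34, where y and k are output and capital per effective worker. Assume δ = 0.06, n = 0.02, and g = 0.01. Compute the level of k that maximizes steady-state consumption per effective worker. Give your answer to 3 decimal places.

k_gold ≈ 7.492

n + g + δ = 0.02 + 0.01 + 0.06 = 0.09.
Golden rule sets MPK = n+g+δ: 0.34·k^(0.34−1) = 0.09, so k_gold = (0.34/0.09)^(1/0.66) ≈ 7.4920.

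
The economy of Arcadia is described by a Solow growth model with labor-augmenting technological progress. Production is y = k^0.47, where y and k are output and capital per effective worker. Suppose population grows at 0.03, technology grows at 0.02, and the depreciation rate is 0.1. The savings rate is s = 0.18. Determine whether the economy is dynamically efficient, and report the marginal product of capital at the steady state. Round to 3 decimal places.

dynamically efficient; MPK ≈ 0.392

n + g + δ = 0.03 + 0.02 + 0.1 = 0.15.
Steady-state k*: s·k^0.47 = 0.15·k gives k* = (0.18/0.15)^(1/0.53) ≈ 1.4106.
MPK = 0.47·1.4106^(-0.53) ≈ 0.3917.
MPK > n+g+δ = 0.15, so the economy is dynamically efficient (under-saving).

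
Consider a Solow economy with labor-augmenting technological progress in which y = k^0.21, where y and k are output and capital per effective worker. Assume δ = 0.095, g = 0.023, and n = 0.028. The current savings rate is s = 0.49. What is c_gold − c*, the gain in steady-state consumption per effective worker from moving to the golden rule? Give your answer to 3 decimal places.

Break-even investment rate: n + g + δ = 0.028 + 0.023 + 0.095 = 0.146.
Current steady state (s = 0.49): k* = (0.49/0.146)^(1/0.79) ≈ 4.6305, y* = 4.6305^0.21 ≈ 1.3797, c* = (1−0.49)·1.3797 ≈ 0.7036.
At the golden rule the marginal product of capital equals n+g+δ: 0.21·k^(0.21−1) = 0.146. Solving, k_gold = (0.21/0.146)^(1/0.79) ≈ 1.5843.
y_gold = 1.5843^0.21 ≈ 1.1014, c_gold = y_gold − 0.146·k_gold ≈ 0.8701.
Gain: Δc = 0.8701 − 0.7036 ≈ 0.1665.

Δc ≈ 0.167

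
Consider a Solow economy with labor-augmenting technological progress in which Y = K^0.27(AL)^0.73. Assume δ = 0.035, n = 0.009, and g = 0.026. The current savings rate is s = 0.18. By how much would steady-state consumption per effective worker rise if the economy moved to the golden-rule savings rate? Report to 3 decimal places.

The effective depreciation rate is n + g + δ = 0.009 + 0.026 + 0.035 = 0.07.
Current steady state (s = 0.18): k* = (0.18/0.07)^(1/0.73) ≈ 3.6466, y* = 3.6466^0.27 ≈ 1.4181, c* = (1−0.18)·1.4181 ≈ 1.1628.
Maximizing c = f(k) − (n+g+δ)·k gives f'(k) = n+g+δ, i.e. 0.27·k^(0.27−1) = 0.07, so k_gold = (0.27/0.07)^(1/0.73) ≈ 6.3548.
y_gold = 6.3548^0.27 ≈ 1.6475, c_gold = y_gold − 0.07·k_gold ≈ 1.2027.
Gain: Δc = 1.2027 − 1.1628 ≈ 0.0399.

Δc ≈ 0.040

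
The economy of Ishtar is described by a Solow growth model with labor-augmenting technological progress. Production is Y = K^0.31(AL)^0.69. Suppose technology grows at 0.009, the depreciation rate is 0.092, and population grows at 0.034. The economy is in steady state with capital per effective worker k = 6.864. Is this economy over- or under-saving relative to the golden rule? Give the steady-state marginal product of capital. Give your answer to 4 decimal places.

over-saving; MPK ≈ 0.0821

The effective depreciation rate is n + g + δ = 0.034 + 0.009 + 0.092 = 0.135.
MPK = 0.31·k^(0.31−1) = 0.31·6.864^(-0.69) ≈ 0.0821.
MPK < 0.135, so the economy is dynamically inefficient (over-saving).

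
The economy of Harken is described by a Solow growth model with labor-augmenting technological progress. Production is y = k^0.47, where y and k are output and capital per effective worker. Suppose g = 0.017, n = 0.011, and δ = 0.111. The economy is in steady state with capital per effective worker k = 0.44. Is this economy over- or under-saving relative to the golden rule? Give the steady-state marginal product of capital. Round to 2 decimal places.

Break-even investment rate: n + g + δ = 0.011 + 0.017 + 0.111 = 0.139.
MPK = 0.47·k^(0.47−1) = 0.47·0.44^(-0.53) ≈ 0.7262.
MPK > 0.139, so the economy is dynamically efficient (under-saving).

under-saving; MPK ≈ 0.73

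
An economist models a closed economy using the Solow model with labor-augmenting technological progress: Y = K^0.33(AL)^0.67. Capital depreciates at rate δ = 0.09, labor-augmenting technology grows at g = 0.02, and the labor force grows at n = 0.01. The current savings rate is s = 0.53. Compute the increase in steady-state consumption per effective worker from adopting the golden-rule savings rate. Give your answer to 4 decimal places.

The effective depreciation rate is n + g + δ = 0.01 + 0.02 + 0.09 = 0.12.
Current steady state (s = 0.53): k* = (0.53/0.12)^(1/0.67) ≈ 9.1797, y* = 9.1797^0.33 ≈ 2.0784, c* = (1−0.53)·2.0784 ≈ 0.9769.
At the golden rule the marginal product of capital equals n+g+δ: 0.33·k^(0.33−1) = 0.12. Solving, k_gold = (0.33/0.12)^(1/0.67) ≈ 4.5261.
y_gold = 4.5261^0.33 ≈ 1.6458, c_gold = y_gold − 0.12·k_gold ≈ 1.1027.
Gain: Δc = 1.1027 − 0.9769 ≈ 0.1259.

Δc ≈ 0.1259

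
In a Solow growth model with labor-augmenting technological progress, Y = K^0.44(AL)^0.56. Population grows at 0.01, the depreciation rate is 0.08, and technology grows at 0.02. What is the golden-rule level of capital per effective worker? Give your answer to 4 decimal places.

k_gold ≈ 11.8880

n + g + δ = 0.01 + 0.02 + 0.08 = 0.11.
Golden rule sets MPK = n+g+δ: 0.44·k^(0.44−1) = 0.11, so k_gold = (0.44/0.11)^(1/0.56) ≈ 11.8880.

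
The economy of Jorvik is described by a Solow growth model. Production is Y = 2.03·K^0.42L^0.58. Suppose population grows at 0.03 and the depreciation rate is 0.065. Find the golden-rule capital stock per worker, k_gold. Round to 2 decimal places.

k_gold ≈ 43.97

Capital per worker breaks even when investment replaces (n + δ)·k; here n + δ = 0.095.
Golden rule sets MPK = n+δ: 0.42·2.03·k^(0.42−1) = 0.095, so k_gold = (0.42·2.03/0.095)^(1/0.58) ≈ 43.9684.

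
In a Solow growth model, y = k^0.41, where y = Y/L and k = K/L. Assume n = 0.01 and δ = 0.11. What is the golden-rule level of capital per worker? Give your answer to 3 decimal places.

Break-even investment rate: n + δ = 0.01 + 0.11 = 0.12.
Maximizing c = f(k) − (n+δ)·k gives f'(k) = n+δ, i.e. 0.41·k^(0.41−1) = 0.12, so k_gold = (0.41/0.12)^(1/0.59) ≈ 8.0244.

k_gold ≈ 8.024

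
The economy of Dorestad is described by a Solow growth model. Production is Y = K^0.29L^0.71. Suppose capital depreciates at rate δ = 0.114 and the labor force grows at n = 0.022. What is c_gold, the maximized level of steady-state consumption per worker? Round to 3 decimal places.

c_gold ≈ 0.967

n + δ = 0.022 + 0.114 = 0.136.
Golden rule sets MPK = n+δ: 0.29·k^(0.29−1) = 0.136, so k_gold = (0.29/0.136)^(1/0.71) ≈ 2.9052.
y_gold = 2.9052^0.29 ≈ 1.3625.
c_gold = y_gold − (n+δ)·k_gold = 1.3625 − 0.136·2.9052 ≈ 0.9673.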